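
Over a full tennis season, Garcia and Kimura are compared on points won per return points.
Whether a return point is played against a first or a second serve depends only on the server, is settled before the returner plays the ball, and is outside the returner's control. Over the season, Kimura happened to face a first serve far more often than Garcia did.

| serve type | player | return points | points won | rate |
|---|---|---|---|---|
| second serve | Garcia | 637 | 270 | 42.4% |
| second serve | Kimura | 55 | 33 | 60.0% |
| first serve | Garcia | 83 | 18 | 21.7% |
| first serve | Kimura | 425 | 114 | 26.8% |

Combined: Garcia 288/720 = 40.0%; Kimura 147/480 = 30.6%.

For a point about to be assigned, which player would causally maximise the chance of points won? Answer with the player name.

Within every serve type level Kimura has the higher rate, yet pooled Garcia does — Simpson's reversal.
The imbalance in serve type arose from how return points were allocated, not from anything the player did; and serve type independently affects the outcome. The pooled gap is confounded — condition on serve type.
Within each level — second serve: 42.4% vs 60.0%; first serve: 21.7% vs 26.8% — Kimura is higher every time.

Kimura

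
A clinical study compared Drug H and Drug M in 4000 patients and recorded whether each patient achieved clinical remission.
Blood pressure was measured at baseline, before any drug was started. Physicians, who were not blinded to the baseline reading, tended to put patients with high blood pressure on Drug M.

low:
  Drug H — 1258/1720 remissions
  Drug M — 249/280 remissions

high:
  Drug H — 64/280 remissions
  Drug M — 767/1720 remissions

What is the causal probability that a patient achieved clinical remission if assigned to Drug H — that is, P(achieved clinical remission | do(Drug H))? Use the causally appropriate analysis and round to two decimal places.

0.48

The blood pressure-specific comparison favours Drug M throughout, but the pooled figures favour Drug H. The question is whether to condition on blood pressure.
Nothing the drug does changes blood pressure; the imbalance is an allocation artefact. With blood pressure also predicting the outcome, the pooled figure is confounded, and the within-stratum comparison is the causal one.
Standardising Drug H to the population blood pressure mix: 0.500·1258/1720 + 0.500·64/280 = 0.480.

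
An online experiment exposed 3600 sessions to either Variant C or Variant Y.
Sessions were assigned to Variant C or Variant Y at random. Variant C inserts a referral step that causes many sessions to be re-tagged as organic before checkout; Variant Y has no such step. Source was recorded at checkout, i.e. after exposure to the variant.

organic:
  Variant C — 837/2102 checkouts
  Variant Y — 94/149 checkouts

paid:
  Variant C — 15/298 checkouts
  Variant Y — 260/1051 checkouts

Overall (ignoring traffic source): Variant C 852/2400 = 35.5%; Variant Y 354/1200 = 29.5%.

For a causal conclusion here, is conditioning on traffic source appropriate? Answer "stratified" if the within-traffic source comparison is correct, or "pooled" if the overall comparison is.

The distribution of traffic source is itself part of what the variant does — it is an intermediate outcome. Holding it fixed would remove that part of the effect; the total effect is the pooled difference.
Pooled: Variant C 35.5% vs Variant Y 29.5%; Variant C is higher overall.

pooled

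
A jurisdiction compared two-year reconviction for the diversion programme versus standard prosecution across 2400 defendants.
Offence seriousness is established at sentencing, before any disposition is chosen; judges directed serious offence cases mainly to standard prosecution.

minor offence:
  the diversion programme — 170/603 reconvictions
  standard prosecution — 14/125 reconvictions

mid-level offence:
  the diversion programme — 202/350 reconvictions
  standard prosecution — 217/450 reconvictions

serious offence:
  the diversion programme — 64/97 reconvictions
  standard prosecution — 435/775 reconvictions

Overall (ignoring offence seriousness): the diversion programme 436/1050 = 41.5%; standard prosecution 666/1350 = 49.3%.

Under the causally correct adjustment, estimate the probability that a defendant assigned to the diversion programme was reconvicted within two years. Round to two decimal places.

Here offence seriousness is a common cause — it drives both which disposition a case falls under and the outcome. The crude comparison mixes populations; the stratum-specific rates are the causally relevant ones.
Standardising the diversion programme to the population offence seriousness mix: 0.303·170/603 + 0.333·202/350 + 0.363·64/97 = 0.518.

0.52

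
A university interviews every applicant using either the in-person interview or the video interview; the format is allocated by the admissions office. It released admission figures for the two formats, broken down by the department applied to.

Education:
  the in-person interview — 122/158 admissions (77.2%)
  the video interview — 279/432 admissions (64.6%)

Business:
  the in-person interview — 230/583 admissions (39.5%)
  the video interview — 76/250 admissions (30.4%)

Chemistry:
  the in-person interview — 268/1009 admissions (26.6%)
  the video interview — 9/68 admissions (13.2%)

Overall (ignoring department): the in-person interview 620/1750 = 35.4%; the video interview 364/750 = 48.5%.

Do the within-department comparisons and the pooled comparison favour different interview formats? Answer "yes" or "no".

yes

Within each department level (Education 77.2% vs 64.6%; Business 39.5% vs 30.4%; Chemistry 26.6% vs 13.2%), the in-person interview has the higher rate every time. Pooled: 35.4% vs 48.5% — the video interview has the higher rate overall. The two comparisons disagree.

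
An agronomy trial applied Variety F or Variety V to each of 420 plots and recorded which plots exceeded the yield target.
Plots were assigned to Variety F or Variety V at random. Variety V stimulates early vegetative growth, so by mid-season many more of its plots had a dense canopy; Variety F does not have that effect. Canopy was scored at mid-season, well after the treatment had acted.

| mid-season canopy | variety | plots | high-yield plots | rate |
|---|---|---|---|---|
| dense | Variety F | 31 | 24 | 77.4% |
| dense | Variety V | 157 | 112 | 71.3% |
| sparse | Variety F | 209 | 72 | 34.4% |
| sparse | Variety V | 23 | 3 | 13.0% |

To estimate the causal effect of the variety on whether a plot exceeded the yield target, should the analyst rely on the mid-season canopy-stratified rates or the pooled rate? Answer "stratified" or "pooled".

Mid-season canopy is recorded after the variety and is itself shifted by it — it sits on the causal path from variety to outcome. Conditioning on a mediator would strip out part of the effect we want; the pooled comparison gives the total causal effect.
Pooled: Variety F 40.0% vs Variety V 63.9%; Variety V is higher overall.

pooled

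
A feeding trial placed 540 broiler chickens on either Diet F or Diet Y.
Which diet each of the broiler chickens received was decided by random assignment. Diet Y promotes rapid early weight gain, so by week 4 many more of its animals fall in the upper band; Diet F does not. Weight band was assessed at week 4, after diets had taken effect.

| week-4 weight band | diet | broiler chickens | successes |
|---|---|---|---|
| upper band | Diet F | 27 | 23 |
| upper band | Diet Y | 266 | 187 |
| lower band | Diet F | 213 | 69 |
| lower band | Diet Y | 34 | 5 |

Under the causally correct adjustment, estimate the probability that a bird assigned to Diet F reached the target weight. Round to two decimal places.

0.38

Within every week-4 weight band level Diet F has the higher rate, yet pooled Diet Y does — Simpson's reversal.
Week-4 weight band here is a post-treatment variable shaped by the diet; conditioning on it would introduce bias rather than remove it. The overall comparison is the causal one.
So P(outcome | do(Diet F)) is just the pooled rate for Diet F: 92/240 = 0.383.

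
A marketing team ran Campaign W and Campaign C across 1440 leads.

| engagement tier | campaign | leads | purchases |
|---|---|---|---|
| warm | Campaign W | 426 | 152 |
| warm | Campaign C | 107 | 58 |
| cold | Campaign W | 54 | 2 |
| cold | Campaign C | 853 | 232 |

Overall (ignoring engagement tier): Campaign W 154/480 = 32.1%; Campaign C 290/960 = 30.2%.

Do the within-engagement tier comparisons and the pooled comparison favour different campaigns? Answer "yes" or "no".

Within each engagement tier level (warm 35.7% vs 54.2%; cold 3.7% vs 27.2%), Campaign C has the higher rate every time. Pooled: 32.1% vs 30.2% — Campaign W has the higher rate overall. The two comparisons disagree.

yes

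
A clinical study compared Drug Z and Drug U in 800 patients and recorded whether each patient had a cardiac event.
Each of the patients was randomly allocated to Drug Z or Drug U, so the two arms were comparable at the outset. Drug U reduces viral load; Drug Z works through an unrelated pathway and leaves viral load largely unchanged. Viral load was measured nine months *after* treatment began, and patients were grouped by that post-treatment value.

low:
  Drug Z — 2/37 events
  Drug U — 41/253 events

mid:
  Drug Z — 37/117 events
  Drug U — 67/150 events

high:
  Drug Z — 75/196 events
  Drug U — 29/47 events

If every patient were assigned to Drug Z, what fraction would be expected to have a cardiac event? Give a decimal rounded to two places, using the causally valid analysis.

Drug Z is lower inside every viral load stratum but Drug U is lower in aggregate. Whether to stratify depends on how viral load relates to the drug.
Viral load here is a post-treatment variable shaped by the drug; conditioning on it would introduce bias rather than remove it. The overall comparison is the causal one.
So P(outcome | do(Drug Z)) is just the pooled rate for Drug Z: 114/350 = 0.326.

0.33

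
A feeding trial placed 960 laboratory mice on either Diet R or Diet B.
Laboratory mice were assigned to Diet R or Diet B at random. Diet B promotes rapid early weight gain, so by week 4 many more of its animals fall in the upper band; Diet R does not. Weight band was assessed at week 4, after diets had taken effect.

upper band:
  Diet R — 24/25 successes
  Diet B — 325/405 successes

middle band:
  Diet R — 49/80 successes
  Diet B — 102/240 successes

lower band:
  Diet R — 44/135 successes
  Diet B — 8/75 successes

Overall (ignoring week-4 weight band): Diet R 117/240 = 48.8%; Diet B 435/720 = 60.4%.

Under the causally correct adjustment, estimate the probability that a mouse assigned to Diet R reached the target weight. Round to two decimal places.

0.49

Within every week-4 weight band level Diet R has the higher rate, yet pooled Diet B does — Simpson's reversal.
The distribution of week-4 weight band is itself part of what the diet does — it is an intermediate outcome. Holding it fixed would remove that part of the effect; the total effect is the pooled difference.
So P(outcome | do(Diet R)) is just the pooled rate for Diet R: 117/240 = 0.487.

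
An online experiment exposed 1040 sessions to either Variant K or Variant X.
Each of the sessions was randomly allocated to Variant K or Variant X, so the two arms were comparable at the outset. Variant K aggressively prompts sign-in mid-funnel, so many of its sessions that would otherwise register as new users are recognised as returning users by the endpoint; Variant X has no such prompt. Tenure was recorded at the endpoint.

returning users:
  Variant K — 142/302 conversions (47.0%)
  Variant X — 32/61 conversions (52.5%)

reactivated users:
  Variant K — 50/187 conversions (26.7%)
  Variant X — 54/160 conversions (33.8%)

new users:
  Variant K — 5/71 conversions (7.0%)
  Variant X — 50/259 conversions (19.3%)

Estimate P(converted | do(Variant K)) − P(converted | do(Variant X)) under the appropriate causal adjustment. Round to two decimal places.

Because the variant influences user tenure, user tenure is a post-treatment mediator, not a confounder. Stratifying on it would bias the estimate; the causal effect is the crude pooled difference.
The causal difference is the pooled difference: 0.352 − 0.283 = +0.068.

+0.07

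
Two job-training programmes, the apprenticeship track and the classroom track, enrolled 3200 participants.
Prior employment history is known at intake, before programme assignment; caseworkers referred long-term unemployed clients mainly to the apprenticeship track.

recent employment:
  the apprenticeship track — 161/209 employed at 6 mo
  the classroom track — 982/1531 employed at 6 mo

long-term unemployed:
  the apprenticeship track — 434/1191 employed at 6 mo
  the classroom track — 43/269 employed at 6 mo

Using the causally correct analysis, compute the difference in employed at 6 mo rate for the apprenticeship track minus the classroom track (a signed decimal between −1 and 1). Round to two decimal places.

+0.16

Prior employment history differs across programmes for reasons unrelated to any effect of the programme itself, and it separately predicts the outcome — a classic confounder. We must compare within prior employment history levels.
Adjusting over the population distribution of prior employment history: 0.544·(0.770−0.641) + 0.456·(0.364−0.160) = +0.163.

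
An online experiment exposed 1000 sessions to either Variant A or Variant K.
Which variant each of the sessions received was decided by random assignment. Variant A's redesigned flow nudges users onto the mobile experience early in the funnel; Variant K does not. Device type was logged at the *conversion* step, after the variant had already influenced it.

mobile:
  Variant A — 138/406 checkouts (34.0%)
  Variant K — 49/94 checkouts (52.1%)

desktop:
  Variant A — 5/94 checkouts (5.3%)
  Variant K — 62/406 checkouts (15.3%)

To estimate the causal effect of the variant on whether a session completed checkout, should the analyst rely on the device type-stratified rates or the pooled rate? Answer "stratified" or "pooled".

Device type is downstream of the variant. One should not condition on a consequence of treatment, so the overall rates are the right comparison.
Pooled: Variant A 28.6% vs Variant K 22.2%; Variant A is higher overall.

pooled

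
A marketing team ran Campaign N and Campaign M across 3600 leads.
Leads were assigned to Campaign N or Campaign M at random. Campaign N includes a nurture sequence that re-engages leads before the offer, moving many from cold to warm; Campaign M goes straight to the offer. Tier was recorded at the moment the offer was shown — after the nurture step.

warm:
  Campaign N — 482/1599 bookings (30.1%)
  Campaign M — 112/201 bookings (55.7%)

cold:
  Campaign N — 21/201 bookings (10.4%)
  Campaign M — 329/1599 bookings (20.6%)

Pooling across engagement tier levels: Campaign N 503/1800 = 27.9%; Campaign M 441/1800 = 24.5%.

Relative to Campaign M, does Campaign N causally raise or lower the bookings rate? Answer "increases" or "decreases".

increases

Engagement tier lies on the pathway campaign → engagement tier → outcome, so adjusting for it blocks the indirect effect. For the total causal effect of campaign, use the unadjusted pooled rates.
Pooled: Campaign N 27.9% vs Campaign M 24.5%; Campaign N is higher overall.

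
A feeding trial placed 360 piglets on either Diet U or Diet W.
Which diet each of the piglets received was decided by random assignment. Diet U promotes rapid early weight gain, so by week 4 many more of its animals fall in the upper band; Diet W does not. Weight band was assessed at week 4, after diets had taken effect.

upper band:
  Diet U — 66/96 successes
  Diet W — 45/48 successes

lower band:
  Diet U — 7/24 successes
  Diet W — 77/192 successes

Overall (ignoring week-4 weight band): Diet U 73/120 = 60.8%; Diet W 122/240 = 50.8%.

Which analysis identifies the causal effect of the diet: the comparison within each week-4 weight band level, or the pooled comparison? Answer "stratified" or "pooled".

Week-4 weight band lies on the pathway diet → week-4 weight band → outcome, so adjusting for it blocks the indirect effect. For the total causal effect of diet, use the unadjusted pooled rates.
Pooled: Diet U 60.8% vs Diet W 50.8%; Diet U is higher overall.

pooled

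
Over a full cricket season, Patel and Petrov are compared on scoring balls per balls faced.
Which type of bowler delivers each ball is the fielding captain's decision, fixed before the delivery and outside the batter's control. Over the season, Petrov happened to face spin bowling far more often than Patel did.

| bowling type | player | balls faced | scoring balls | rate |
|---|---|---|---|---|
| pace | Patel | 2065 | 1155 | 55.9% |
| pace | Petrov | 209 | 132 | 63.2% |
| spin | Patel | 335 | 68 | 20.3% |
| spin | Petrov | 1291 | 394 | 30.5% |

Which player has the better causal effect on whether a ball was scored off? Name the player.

The imbalance in bowling type arose from how balls faced were allocated, not from anything the player did; and bowling type independently affects the outcome. The pooled gap is confounded — condition on bowling type.
Within each level — pace: 55.9% vs 63.2%; spin: 20.3% vs 30.5% — Petrov is higher every time.

Petrov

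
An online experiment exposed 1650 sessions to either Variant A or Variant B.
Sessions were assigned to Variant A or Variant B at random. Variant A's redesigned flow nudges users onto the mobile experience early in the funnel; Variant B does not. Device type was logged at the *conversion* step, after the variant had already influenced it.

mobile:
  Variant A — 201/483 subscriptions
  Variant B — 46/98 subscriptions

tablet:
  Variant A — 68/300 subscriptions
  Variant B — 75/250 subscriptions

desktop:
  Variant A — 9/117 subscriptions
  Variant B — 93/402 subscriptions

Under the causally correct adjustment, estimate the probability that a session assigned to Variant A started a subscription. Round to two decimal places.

0.31

Device type lies on the pathway variant → device type → outcome, so adjusting for it blocks the indirect effect. For the total causal effect of variant, use the unadjusted pooled rates.
So P(outcome | do(Variant A)) is just the pooled rate for Variant A: 278/900 = 0.309.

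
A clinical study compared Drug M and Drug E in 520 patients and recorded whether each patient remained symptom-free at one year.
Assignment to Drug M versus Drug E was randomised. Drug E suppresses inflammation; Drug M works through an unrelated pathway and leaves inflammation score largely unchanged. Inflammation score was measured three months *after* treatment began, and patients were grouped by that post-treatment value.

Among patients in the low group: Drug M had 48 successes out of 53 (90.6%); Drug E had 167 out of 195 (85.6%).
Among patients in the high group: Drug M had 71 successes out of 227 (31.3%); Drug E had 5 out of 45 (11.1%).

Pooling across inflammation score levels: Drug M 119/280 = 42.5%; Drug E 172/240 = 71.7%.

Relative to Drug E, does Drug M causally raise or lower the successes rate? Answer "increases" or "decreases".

decreases

Inflammation score lies on the pathway drug → inflammation score → outcome, so adjusting for it blocks the indirect effect. For the total causal effect of drug, use the unadjusted pooled rates.
Pooled: Drug M 42.5% vs Drug E 71.7%; Drug E is higher overall.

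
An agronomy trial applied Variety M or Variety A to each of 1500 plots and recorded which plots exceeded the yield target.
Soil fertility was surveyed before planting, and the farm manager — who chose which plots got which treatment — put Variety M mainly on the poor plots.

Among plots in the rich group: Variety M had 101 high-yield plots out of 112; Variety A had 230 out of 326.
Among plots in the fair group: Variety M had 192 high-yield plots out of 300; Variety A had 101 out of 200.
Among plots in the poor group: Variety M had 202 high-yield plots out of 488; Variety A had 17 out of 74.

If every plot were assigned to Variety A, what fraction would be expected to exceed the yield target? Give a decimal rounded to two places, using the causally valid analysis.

0.46

Here soil fertility is a common cause — it drives both which variety a case falls under and the outcome. The crude comparison mixes populations; the stratum-specific rates are the causally relevant ones.
Standardising Variety A to the population soil fertility mix: 0.292·230/326 + 0.333·101/200 + 0.375·17/74 = 0.460.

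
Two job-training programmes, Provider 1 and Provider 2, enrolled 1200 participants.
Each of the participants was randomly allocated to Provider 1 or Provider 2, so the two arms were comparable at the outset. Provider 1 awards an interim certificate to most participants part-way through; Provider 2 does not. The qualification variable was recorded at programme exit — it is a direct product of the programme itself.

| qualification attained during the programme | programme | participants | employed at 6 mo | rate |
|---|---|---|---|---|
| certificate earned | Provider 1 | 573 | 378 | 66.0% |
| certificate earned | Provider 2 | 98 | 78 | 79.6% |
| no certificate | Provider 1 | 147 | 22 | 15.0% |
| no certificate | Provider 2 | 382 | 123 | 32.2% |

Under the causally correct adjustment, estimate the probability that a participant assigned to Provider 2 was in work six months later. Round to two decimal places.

0.42

Provider 2 is higher inside every qualification attained during the programme stratum but Provider 1 is higher in aggregate. Whether to stratify depends on how qualification attained during the programme relates to the programme.
Because the programme influences qualification attained during the programme, qualification attained during the programme is a post-treatment mediator, not a confounder. Stratifying on it would bias the estimate; the causal effect is the crude pooled difference.
So P(outcome | do(Provider 2)) is just the pooled rate for Provider 2: 201/480 = 0.419.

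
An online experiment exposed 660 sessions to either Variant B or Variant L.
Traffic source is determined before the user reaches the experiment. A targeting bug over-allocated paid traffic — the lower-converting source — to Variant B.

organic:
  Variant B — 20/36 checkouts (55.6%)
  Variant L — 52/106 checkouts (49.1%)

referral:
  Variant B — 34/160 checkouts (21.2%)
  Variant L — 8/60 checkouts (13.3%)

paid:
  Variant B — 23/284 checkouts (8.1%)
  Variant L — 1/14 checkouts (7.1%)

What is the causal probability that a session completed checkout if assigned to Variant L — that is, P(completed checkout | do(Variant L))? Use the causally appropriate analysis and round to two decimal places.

0.18

Variant B is higher inside every traffic source stratum but Variant L is higher in aggregate. Whether to stratify depends on how traffic source relates to the variant.
Traffic source is set before the variant has any effect — it is not caused by the variant — and it independently drives the outcome. That makes it a confounder, so the causal comparison is within traffic source levels.
Standardising Variant L to the population traffic source mix: 0.215·52/106 + 0.333·8/60 + 0.452·1/14 = 0.182.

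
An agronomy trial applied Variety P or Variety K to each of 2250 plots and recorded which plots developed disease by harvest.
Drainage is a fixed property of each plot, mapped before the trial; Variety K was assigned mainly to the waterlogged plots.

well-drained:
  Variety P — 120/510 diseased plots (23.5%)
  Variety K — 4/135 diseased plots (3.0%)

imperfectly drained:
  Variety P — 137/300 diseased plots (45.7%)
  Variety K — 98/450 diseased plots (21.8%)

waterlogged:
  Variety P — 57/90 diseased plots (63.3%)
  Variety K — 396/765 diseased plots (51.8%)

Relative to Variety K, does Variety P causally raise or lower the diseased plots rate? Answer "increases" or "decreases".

The field drainage-specific comparison favours Variety K throughout, but the pooled figures favour Variety P. The question is whether to condition on field drainage.
Field drainage differs across varietys for reasons unrelated to any effect of the variety itself, and it separately predicts the outcome — a classic confounder. We must compare within field drainage levels.
Within each level — well-drained: 23.5% vs 3.0%; imperfectly drained: 45.7% vs 21.8%; waterlogged: 63.3% vs 51.8% — Variety K is lower every time.

increases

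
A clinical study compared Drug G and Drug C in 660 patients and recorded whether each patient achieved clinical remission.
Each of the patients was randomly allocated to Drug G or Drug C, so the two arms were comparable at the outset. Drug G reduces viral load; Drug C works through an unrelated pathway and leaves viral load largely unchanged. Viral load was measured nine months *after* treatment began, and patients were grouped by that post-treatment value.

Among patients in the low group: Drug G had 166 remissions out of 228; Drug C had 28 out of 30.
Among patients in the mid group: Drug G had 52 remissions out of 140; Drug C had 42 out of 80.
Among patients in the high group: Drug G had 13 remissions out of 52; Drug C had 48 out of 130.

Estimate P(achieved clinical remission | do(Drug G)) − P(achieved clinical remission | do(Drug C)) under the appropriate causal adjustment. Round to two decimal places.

+0.06

The distribution of viral load is itself part of what the drug does — it is an intermediate outcome. Holding it fixed would remove that part of the effect; the total effect is the pooled difference.
The causal difference is the pooled difference: 0.550 − 0.492 = +0.058.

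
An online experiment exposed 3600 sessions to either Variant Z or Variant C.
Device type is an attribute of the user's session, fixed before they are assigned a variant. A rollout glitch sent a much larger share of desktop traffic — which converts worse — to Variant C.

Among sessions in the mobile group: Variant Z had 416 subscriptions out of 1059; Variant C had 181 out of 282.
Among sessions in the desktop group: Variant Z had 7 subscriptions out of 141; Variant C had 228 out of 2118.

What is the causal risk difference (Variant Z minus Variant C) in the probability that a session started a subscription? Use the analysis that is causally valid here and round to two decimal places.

Variant C is higher inside every device type stratum but Variant Z is higher in aggregate. Whether to stratify depends on how device type relates to the variant.
The imbalance in device type arose from how sessions were allocated, not from anything the variant did; and device type independently affects the outcome. The pooled gap is confounded — condition on device type.
Adjusting over the population distribution of device type: 0.372·(0.393−0.642) + 0.627·(0.050−0.108) = -0.129.

-0.13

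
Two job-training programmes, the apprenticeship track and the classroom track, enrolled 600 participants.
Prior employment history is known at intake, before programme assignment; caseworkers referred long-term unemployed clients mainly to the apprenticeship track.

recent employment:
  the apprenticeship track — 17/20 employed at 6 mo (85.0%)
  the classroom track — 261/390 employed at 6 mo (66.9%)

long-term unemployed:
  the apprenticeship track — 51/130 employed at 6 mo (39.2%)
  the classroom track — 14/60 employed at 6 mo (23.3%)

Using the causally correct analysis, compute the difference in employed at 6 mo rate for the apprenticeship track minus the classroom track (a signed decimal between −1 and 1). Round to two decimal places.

Within every prior employment history level the apprenticeship track has the higher rate, yet pooled the classroom track does — Simpson's reversal.
Nothing the programme does changes prior employment history; the imbalance is an allocation artefact. With prior employment history also predicting the outcome, the pooled figure is confounded, and the within-stratum comparison is the causal one.
Adjusting over the population distribution of prior employment history: 0.683·(0.850−0.669) + 0.317·(0.392−0.233) = +0.174.

+0.17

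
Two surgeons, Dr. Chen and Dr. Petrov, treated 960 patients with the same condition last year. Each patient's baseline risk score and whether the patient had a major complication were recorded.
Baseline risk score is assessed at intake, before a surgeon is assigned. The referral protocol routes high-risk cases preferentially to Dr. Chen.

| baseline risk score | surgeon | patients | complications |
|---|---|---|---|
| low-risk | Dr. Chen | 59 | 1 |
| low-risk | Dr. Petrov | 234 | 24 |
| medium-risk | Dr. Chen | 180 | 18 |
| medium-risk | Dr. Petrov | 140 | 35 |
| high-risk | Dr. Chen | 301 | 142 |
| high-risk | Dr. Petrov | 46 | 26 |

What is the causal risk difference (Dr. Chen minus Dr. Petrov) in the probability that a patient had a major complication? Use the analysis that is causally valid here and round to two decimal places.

Dr. Chen is lower inside every baseline risk score stratum but Dr. Petrov is lower in aggregate. Whether to stratify depends on how baseline risk score relates to the surgeon.
The imbalance in baseline risk score arose from how patients were allocated, not from anything the surgeon did; and baseline risk score independently affects the outcome. The pooled gap is confounded — condition on baseline risk score.
Adjusting over the population distribution of baseline risk score: 0.305·(0.017−0.103) + 0.333·(0.100−0.250) + 0.361·(0.472−0.565) = -0.110.

-0.11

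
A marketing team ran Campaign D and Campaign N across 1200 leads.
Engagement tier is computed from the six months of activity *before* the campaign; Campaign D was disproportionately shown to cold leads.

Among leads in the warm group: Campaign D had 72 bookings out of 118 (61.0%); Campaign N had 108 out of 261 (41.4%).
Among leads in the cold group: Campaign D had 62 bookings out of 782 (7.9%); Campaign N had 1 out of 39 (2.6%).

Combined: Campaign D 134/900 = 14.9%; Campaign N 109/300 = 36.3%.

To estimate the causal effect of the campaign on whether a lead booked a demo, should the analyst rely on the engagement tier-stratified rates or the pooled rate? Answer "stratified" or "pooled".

stratified

Engagement tier satisfies the back-door criterion: it is not a descendant of the campaign, and it blocks the spurious path from campaign to outcome. Adjusting for it (i.e., using the within-engagement tier rates) gives the causal effect.
Within each level — warm: 61.0% vs 41.4%; cold: 7.9% vs 2.6% — Campaign D is higher every time.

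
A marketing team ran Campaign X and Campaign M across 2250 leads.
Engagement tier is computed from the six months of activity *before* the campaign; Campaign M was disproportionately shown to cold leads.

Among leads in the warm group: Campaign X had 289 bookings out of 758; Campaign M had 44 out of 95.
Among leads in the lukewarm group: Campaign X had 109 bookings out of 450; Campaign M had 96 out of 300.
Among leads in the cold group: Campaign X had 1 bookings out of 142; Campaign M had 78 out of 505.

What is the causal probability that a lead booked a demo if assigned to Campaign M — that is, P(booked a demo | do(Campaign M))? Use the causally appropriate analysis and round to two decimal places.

0.33

Within every engagement tier level Campaign M has the higher rate, yet pooled Campaign X does — Simpson's reversal.
Engagement tier satisfies the back-door criterion: it is not a descendant of the campaign, and it blocks the spurious path from campaign to outcome. Adjusting for it (i.e., using the within-engagement tier rates) gives the causal effect.
Standardising Campaign M to the population engagement tier mix: 0.379·44/95 + 0.333·96/300 + 0.288·78/505 = 0.327.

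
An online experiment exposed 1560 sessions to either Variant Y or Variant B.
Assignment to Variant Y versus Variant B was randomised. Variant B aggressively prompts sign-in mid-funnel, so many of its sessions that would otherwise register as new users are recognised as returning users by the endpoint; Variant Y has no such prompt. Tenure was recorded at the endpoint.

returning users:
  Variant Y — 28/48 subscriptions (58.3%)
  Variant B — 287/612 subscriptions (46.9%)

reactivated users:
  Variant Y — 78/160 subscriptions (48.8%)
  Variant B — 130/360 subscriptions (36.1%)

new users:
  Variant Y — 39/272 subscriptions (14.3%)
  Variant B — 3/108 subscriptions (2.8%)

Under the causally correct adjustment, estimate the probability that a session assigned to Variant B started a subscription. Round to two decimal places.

Stratifying would compare variants among sessions the variants themselves sorted into user tenure groups — a form of selection on an intermediate. The unconditioned pooled rates give the total causal effect.
So P(outcome | do(Variant B)) is just the pooled rate for Variant B: 420/1080 = 0.389.

0.39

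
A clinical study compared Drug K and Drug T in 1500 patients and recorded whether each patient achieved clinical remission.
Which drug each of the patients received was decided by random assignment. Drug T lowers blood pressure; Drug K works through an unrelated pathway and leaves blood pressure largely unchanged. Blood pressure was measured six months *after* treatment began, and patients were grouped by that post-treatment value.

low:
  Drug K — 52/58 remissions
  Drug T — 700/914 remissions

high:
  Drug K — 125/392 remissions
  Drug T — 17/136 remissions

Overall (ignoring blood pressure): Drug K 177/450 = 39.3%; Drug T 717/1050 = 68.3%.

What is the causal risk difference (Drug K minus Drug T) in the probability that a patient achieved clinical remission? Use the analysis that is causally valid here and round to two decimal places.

The blood pressure-specific comparison favours Drug K throughout, but the pooled figures favour Drug T. The question is whether to condition on blood pressure.
The distribution of blood pressure is itself part of what the drug does — it is an intermediate outcome. Holding it fixed would remove that part of the effect; the total effect is the pooled difference.
The causal difference is the pooled difference: 0.393 − 0.683 = -0.290.

-0.29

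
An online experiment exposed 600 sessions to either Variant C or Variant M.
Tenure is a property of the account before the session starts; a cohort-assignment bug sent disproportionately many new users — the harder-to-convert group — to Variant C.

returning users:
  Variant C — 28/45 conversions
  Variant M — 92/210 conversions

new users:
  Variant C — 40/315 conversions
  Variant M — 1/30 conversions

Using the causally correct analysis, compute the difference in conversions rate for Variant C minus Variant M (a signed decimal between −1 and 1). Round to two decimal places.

+0.13

User tenure differs across variants for reasons unrelated to any effect of the variant itself, and it separately predicts the outcome — a classic confounder. We must compare within user tenure levels.
Adjusting over the population distribution of user tenure: 0.425·(0.622−0.438) + 0.575·(0.127−0.033) = +0.132.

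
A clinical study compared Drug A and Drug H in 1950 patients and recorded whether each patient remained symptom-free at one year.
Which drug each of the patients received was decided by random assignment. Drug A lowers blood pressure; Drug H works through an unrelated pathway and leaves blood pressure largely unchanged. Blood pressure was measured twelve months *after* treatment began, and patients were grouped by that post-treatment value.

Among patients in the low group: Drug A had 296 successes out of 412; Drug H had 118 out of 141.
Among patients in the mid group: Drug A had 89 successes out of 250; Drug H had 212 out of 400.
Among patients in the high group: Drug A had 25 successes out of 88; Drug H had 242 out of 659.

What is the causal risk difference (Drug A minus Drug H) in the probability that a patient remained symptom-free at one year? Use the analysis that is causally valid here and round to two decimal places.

+0.07

Within every blood pressure level Drug H has the higher rate, yet pooled Drug A does — Simpson's reversal.
The distribution of blood pressure is itself part of what the drug does — it is an intermediate outcome. Holding it fixed would remove that part of the effect; the total effect is the pooled difference.
The causal difference is the pooled difference: 0.547 − 0.477 = +0.070.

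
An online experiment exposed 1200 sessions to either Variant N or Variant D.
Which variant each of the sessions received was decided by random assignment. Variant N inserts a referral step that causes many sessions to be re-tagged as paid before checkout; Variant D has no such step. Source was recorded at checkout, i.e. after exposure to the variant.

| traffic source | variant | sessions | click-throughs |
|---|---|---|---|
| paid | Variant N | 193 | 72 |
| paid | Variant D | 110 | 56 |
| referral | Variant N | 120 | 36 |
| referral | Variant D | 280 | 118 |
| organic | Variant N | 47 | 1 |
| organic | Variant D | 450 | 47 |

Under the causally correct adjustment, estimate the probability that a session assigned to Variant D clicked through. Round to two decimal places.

The distribution of traffic source is itself part of what the variant does — it is an intermediate outcome. Holding it fixed would remove that part of the effect; the total effect is the pooled difference.
So P(outcome | do(Variant D)) is just the pooled rate for Variant D: 221/840 = 0.263.

0.26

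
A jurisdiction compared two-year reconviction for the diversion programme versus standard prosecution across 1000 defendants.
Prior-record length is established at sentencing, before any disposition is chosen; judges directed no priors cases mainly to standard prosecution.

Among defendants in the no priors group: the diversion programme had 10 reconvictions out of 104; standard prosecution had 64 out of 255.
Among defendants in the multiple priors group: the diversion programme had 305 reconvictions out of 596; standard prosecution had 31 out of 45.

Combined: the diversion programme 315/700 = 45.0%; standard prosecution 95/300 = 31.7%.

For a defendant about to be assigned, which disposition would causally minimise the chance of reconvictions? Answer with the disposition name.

Prior-record length satisfies the back-door criterion: it is not a descendant of the disposition, and it blocks the spurious path from disposition to outcome. Adjusting for it (i.e., using the within-prior-record length rates) gives the causal effect.
Within each level — no priors: 9.6% vs 25.1%; multiple priors: 51.2% vs 68.9% — the diversion programme is lower every time.

the diversion programme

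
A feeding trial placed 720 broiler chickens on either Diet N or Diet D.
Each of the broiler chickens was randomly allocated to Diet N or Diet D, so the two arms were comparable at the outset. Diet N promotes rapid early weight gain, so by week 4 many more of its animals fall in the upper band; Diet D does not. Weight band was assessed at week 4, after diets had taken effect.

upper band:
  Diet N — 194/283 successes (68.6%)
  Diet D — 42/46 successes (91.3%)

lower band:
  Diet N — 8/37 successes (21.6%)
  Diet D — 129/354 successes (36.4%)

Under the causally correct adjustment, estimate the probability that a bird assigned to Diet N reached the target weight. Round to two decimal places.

Diet D is higher inside every week-4 weight band stratum but Diet N is higher in aggregate. Whether to stratify depends on how week-4 weight band relates to the diet.
Because the diet influences week-4 weight band, week-4 weight band is a post-treatment mediator, not a confounder. Stratifying on it would bias the estimate; the causal effect is the crude pooled difference.
So P(outcome | do(Diet N)) is just the pooled rate for Diet N: 202/320 = 0.631.

0.63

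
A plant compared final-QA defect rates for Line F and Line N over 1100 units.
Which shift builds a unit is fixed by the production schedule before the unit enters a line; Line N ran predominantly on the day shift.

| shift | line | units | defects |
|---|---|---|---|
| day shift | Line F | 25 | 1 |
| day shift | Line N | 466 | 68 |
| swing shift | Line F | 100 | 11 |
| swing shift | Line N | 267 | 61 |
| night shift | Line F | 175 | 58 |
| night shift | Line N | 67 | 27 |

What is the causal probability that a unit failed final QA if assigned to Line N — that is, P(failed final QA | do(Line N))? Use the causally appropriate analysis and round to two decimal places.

0.23

The shift-specific comparison favours Line F throughout, but the pooled figures favour Line N. The question is whether to condition on shift.
Shift satisfies the back-door criterion: it is not a descendant of the line, and it blocks the spurious path from line to outcome. Adjusting for it (i.e., using the within-shift rates) gives the causal effect.
Standardising Line N to the population shift mix: 0.446·68/466 + 0.334·61/267 + 0.220·27/67 = 0.230.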